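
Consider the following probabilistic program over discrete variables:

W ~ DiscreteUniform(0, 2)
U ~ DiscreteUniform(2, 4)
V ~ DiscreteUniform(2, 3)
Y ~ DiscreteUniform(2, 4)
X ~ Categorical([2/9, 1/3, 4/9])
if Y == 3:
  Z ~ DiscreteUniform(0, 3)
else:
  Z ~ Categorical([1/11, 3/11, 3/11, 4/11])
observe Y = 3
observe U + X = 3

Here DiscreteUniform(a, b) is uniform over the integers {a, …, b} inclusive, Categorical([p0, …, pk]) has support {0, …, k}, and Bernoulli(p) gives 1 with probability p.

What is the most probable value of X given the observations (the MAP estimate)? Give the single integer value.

argmax_v P(X = v | obs) = 1

Enumerate traces; 48 have nonzero weight after conditioning:
  (W=0, U=2, V=2, Y=3, X=1, Z=0) weight 1/648
  (W=0, U=2, V=2, Y=3, X=1, Z=1) weight 1/648
  (W=0, U=2, V=2, Y=3, X=1, Z=2) weight 1/648
  (W=0, U=2, V=2, Y=3, X=1, Z=3) weight 1/648
  (W=0, U=2, V=3, Y=3, X=1, Z=0) weight 1/648
  (W=0, U=2, V=3, Y=3, X=1, Z=1) weight 1/648
  (W=0, U=2, V=3, Y=3, X=1, Z=2) weight 1/648
  (W=0, U=2, V=3, Y=3, X=1, Z=3) weight 1/648
  (W=0, U=3, V=2, Y=3, X=0, Z=0) weight 1/972
  … 39 more
Group by X:
  weight(X=0) = 2/81
  weight(X=1) = 1/27
Total weight = 2/81 + 1/27 = 5/81
P(X=0 | obs) = 2/81 / 5/81 = 2/5
P(X=1 | obs) = 1/27 / 5/81 = 3/5
argmax = 1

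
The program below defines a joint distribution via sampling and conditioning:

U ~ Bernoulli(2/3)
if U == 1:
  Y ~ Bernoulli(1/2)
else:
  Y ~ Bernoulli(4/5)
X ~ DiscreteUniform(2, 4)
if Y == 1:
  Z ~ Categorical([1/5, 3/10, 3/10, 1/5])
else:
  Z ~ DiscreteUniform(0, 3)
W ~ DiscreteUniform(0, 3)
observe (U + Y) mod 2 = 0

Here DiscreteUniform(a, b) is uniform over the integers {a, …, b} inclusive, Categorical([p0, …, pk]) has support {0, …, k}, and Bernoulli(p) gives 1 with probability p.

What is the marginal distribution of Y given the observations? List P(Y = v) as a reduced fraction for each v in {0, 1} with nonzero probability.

P(Y=0) = 1/6, P(Y=1) = 5/6

Enumerate traces; 96 have nonzero weight after conditioning:
  (U=0, Y=0, X=2, Z=0, W=0) weight 1/720
  (U=0, Y=0, X=2, Z=0, W=1) weight 1/720
  (U=0, Y=0, X=2, Z=0, W=2) weight 1/720
  (U=0, Y=0, X=2, Z=0, W=3) weight 1/720
  (U=0, Y=0, X=2, Z=1, W=0) weight 1/720
  (U=0, Y=0, X=2, Z=1, W=1) weight 1/720
  (U=0, Y=0, X=2, Z=1, W=2) weight 1/720
  (U=0, Y=0, X=2, Z=1, W=3) weight 1/720
  (U=1, Y=1, X=2, Z=0, W=0) weight 1/180
  … 87 more
Group by Y:
  weight(Y=0) = 1/15
  weight(Y=1) = 1/3
Total weight = 1/15 + 1/3 = 2/5
P(Y=0 | obs) = 1/15 / 2/5 = 1/6
P(Y=1 | obs) = 1/3 / 2/5 = 5/6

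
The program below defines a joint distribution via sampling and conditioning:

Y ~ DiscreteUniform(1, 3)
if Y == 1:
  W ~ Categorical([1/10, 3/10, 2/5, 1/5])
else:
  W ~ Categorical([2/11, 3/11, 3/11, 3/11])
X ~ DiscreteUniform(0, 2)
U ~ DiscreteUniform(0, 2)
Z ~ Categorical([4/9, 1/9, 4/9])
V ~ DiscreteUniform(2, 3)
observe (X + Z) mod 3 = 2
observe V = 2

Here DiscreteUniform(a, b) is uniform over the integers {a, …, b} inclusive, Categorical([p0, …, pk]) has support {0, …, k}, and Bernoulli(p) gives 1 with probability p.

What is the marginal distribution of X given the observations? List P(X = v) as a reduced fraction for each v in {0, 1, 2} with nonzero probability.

Enumerate traces; 108 have nonzero weight after conditioning:
  (Y=1, W=0, X=0, U=0, Z=2, V=2) weight 1/1215
  (Y=1, W=0, X=0, U=1, Z=2, V=2) weight 1/1215
  (Y=1, W=0, X=0, U=2, Z=2, V=2) weight 1/1215
  (Y=1, W=0, X=1, U=0, Z=1, V=2) weight 1/4860
  (Y=1, W=0, X=1, U=1, Z=1, V=2) weight 1/4860
  (Y=1, W=0, X=1, U=2, Z=1, V=2) weight 1/4860
  (Y=1, W=0, X=2, U=0, Z=0, V=2) weight 1/1215
  (Y=1, W=0, X=2, U=1, Z=0, V=2) weight 1/1215
  … 100 more
Group by X:
  weight(X=0) = 2/27
  weight(X=1) = 1/54
  weight(X=2) = 2/27
Total weight = 2/27 + 1/54 + 2/27 = 1/6
P(X=0 | obs) = 2/27 / 1/6 = 4/9
P(X=1 | obs) = 1/54 / 1/6 = 1/9
P(X=2 | obs) = 2/27 / 1/6 = 4/9

P(X=0) = 4/9, P(X=1) = 1/9, P(X=2) = 4/9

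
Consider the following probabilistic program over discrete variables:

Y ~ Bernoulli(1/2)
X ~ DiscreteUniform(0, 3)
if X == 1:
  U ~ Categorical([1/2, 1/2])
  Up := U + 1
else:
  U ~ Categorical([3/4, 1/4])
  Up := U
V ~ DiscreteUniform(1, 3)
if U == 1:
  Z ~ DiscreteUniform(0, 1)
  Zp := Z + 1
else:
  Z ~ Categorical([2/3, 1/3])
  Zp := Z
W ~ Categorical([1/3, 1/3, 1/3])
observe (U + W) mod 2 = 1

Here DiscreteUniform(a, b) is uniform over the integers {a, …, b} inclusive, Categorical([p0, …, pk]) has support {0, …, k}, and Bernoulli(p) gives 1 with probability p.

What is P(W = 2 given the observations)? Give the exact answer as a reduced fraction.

P(W = 2 | obs) = 5/21

Enumerate traces; 144 have nonzero weight after conditioning:
  (Y=0, X=0, U=0, V=1, Z=0, W=1) weight 1/144
  (Y=0, X=0, U=0, V=1, Z=1, W=1) weight 1/288
  (Y=0, X=0, U=0, V=2, Z=0, W=1) weight 1/144
  (Y=0, X=0, U=0, V=2, Z=1, W=1) weight 1/288
  (Y=0, X=0, U=0, V=3, Z=0, W=1) weight 1/144
  (Y=0, X=0, U=0, V=3, Z=1, W=1) weight 1/288
  (Y=0, X=0, U=1, V=1, Z=0, W=0) weight 1/576
  (Y=0, X=0, U=1, V=1, Z=0, W=2) weight 1/576
  … 136 more
Group by W:
  weight(W=0) = 5/48
  weight(W=1) = 11/48
  weight(W=2) = 5/48
Total weight = 5/48 + 11/48 + 5/48 = 7/16
P(W=0 | obs) = 5/48 / 7/16 = 5/21
P(W=1 | obs) = 11/48 / 7/16 = 11/21
P(W=2 | obs) = 5/48 / 7/16 = 5/21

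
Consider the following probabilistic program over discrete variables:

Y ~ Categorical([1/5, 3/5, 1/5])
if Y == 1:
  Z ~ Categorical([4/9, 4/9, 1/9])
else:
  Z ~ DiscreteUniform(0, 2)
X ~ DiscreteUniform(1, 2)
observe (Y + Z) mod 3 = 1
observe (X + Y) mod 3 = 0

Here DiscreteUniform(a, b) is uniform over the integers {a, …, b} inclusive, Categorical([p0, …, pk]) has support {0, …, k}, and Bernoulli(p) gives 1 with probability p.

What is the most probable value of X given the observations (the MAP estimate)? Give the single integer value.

argmax_v P(X = v | obs) = 2

Enumerate traces; 2 have nonzero weight after conditioning:
  (Y=1, Z=0, X=2) weight 2/15
  (Y=2, Z=2, X=1) weight 1/30
Group by X:
  weight(X=1) = 1/30
  weight(X=2) = 2/15
Total weight = 1/30 + 2/15 = 1/6
P(X=1 | obs) = 1/30 / 1/6 = 1/5
P(X=2 | obs) = 2/15 / 1/6 = 4/5
argmax = 2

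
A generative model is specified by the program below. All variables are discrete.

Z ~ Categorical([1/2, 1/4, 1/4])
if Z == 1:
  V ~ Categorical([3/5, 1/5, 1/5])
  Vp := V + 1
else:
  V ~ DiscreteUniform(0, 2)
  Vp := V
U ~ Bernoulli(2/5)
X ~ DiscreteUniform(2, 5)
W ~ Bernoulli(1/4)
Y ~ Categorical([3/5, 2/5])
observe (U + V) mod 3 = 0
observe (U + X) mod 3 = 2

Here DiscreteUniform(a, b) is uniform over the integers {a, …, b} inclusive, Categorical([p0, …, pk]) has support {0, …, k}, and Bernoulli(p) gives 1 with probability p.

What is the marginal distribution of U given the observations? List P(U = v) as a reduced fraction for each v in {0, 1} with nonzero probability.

Enumerate traces; 36 have nonzero weight after conditioning:
  (Z=0, V=0, U=0, X=2, W=0, Y=0) weight 9/800
  (Z=0, V=0, U=0, X=2, W=0, Y=1) weight 3/400
  (Z=0, V=0, U=0, X=2, W=1, Y=0) weight 3/800
  (Z=0, V=0, U=0, X=2, W=1, Y=1) weight 1/400
  (Z=0, V=0, U=0, X=5, W=0, Y=0) weight 9/800
  (Z=0, V=0, U=0, X=5, W=0, Y=1) weight 3/400
  (Z=0, V=0, U=0, X=5, W=1, Y=0) weight 3/800
  (Z=0, V=0, U=0, X=5, W=1, Y=1) weight 1/400
  (Z=0, V=2, U=1, X=4, W=0, Y=0) weight 3/400
  … 27 more
Group by U:
  weight(U=0) = 3/25
  weight(U=1) = 3/100
Total weight = 3/25 + 3/100 = 3/20
P(U=0 | obs) = 3/25 / 3/20 = 4/5
P(U=1 | obs) = 3/100 / 3/20 = 1/5

P(U=0) = 4/5, P(U=1) = 1/5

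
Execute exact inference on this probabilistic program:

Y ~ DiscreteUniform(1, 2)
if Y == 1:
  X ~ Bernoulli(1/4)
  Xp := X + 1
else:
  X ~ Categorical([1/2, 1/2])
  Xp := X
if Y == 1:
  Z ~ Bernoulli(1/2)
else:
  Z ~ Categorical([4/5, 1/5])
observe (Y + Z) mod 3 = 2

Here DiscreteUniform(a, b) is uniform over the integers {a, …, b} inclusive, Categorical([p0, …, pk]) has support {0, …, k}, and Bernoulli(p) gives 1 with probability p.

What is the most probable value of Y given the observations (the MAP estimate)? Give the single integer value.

Enumerate traces; 4 have nonzero weight after conditioning:
  (Y=1, X=0, Z=1) weight 3/16
  (Y=1, X=1, Z=1) weight 1/16
  (Y=2, X=0, Z=0) weight 1/5
  (Y=2, X=1, Z=0) weight 1/5
Group by Y:
  weight(Y=1) = 1/4
  weight(Y=2) = 2/5
Total weight = 1/4 + 2/5 = 13/20
P(Y=1 | obs) = 1/4 / 13/20 = 5/13
P(Y=2 | obs) = 2/5 / 13/20 = 8/13
argmax = 2

argmax_v P(Y = v | obs) = 2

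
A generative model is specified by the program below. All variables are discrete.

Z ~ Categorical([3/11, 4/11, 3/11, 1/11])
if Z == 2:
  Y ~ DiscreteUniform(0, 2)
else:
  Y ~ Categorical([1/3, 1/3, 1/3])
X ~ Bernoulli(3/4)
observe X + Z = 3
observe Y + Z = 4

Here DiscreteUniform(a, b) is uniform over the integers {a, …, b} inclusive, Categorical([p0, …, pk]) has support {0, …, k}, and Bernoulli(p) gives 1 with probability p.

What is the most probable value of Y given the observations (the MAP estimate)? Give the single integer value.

argmax_v P(Y = v | obs) = 2

Enumerate traces; 2 have nonzero weight after conditioning:
  (Z=2, Y=2, X=1) weight 3/44
  (Z=3, Y=1, X=0) weight 1/132
Group by Y:
  weight(Y=1) = 1/132
  weight(Y=2) = 3/44
Total weight = 1/132 + 3/44 = 5/66
P(Y=1 | obs) = 1/132 / 5/66 = 1/10
P(Y=2 | obs) = 3/44 / 5/66 = 9/10
argmax = 2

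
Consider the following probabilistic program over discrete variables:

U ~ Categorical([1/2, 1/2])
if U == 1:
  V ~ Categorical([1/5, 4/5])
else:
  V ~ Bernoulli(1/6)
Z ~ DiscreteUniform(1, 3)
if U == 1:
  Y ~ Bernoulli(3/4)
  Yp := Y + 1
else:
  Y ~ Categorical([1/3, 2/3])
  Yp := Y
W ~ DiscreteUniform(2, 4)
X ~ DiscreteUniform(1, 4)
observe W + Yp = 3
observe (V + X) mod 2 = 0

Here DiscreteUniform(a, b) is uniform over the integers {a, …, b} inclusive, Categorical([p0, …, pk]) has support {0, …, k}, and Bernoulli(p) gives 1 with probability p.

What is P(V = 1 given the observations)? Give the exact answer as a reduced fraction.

Enumerate traces; 36 have nonzero weight after conditioning:
  (U=0, V=0, Z=1, Y=0, W=3, X=2) weight 5/1296
  (U=0, V=0, Z=1, Y=0, W=3, X=4) weight 5/1296
  (U=0, V=0, Z=1, Y=1, W=2, X=2) weight 5/648
  (U=0, V=0, Z=1, Y=1, W=2, X=4) weight 5/648
  (U=0, V=0, Z=2, Y=0, W=3, X=2) weight 5/1296
  (U=0, V=0, Z=2, Y=0, W=3, X=4) weight 5/1296
  (U=0, V=0, Z=2, Y=1, W=2, X=2) weight 5/648
  (U=0, V=0, Z=2, Y=1, W=2, X=4) weight 5/648
  (U=0, V=1, Z=1, Y=0, W=3, X=1) weight 1/1296
  … 27 more
Group by V:
  weight(V=0) = 53/720
  weight(V=1) = 11/360
Total weight = 53/720 + 11/360 = 5/48
P(V=0 | obs) = 53/720 / 5/48 = 53/75
P(V=1 | obs) = 11/360 / 5/48 = 22/75

P(V = 1 | obs) = 22/75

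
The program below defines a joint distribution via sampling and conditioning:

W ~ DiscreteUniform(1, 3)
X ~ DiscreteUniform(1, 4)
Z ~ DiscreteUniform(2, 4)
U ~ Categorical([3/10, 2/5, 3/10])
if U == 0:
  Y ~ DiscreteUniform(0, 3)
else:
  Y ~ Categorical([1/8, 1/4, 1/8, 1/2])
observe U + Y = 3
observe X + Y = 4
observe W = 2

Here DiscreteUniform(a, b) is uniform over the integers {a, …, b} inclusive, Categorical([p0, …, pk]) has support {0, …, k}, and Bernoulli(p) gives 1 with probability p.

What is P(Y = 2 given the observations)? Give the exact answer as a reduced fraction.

P(Y = 2 | obs) = 1/4

Enumerate traces; 9 have nonzero weight after conditioning:
  (W=2, X=1, Z=2, U=0, Y=3) weight 1/480
  (W=2, X=1, Z=3, U=0, Y=3) weight 1/480
  (W=2, X=1, Z=4, U=0, Y=3) weight 1/480
  (W=2, X=2, Z=2, U=1, Y=2) weight 1/720
  (W=2, X=2, Z=3, U=1, Y=2) weight 1/720
  (W=2, X=2, Z=4, U=1, Y=2) weight 1/720
  (W=2, X=3, Z=2, U=2, Y=1) weight 1/480
  (W=2, X=3, Z=3, U=2, Y=1) weight 1/480
  … 1 more
Group by Y:
  weight(Y=1) = 1/160
  weight(Y=2) = 1/240
  weight(Y=3) = 1/160
Total weight = 1/160 + 1/240 + 1/160 = 1/60
P(Y=1 | obs) = 1/160 / 1/60 = 3/8
P(Y=2 | obs) = 1/240 / 1/60 = 1/4
P(Y=3 | obs) = 1/160 / 1/60 = 3/8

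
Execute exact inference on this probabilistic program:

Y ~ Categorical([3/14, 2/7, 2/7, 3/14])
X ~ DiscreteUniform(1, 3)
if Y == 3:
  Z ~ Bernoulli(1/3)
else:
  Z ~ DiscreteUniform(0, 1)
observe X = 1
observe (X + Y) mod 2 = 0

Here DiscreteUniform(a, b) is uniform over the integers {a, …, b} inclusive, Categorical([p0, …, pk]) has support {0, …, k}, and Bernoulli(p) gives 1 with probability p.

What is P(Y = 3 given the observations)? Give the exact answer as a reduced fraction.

Enumerate traces; 4 have nonzero weight after conditioning:
  (Y=1, X=1, Z=0) weight 1/21
  (Y=1, X=1, Z=1) weight 1/21
  (Y=3, X=1, Z=0) weight 1/21
  (Y=3, X=1, Z=1) weight 1/42
Group by Y:
  weight(Y=1) = 2/21
  weight(Y=3) = 1/14
Total weight = 2/21 + 1/14 = 1/6
P(Y=1 | obs) = 2/21 / 1/6 = 4/7
P(Y=3 | obs) = 1/14 / 1/6 = 3/7

P(Y = 3 | obs) = 3/7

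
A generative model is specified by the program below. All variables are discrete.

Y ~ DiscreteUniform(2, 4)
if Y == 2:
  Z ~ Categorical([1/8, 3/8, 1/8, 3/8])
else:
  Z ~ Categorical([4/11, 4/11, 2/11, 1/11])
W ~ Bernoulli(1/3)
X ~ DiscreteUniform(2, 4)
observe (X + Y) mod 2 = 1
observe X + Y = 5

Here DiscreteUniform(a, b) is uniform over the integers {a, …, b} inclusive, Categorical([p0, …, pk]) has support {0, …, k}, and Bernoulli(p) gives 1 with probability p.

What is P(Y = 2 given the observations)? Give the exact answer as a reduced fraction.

Enumerate traces; 16 have nonzero weight after conditioning:
  (Y=2, Z=0, W=0, X=3) weight 1/108
  (Y=2, Z=0, W=1, X=3) weight 1/216
  (Y=2, Z=1, W=0, X=3) weight 1/36
  (Y=2, Z=1, W=1, X=3) weight 1/72
  (Y=2, Z=2, W=0, X=3) weight 1/108
  (Y=2, Z=2, W=1, X=3) weight 1/216
  (Y=2, Z=3, W=0, X=3) weight 1/36
  (Y=2, Z=3, W=1, X=3) weight 1/72
  (Y=3, Z=0, W=0, X=2) weight 8/297
  … 7 more
Group by Y:
  weight(Y=2) = 1/9
  weight(Y=3) = 1/9
Total weight = 1/9 + 1/9 = 2/9
P(Y=2 | obs) = 1/9 / 2/9 = 1/2
P(Y=3 | obs) = 1/9 / 2/9 = 1/2

P(Y = 2 | obs) = 1/2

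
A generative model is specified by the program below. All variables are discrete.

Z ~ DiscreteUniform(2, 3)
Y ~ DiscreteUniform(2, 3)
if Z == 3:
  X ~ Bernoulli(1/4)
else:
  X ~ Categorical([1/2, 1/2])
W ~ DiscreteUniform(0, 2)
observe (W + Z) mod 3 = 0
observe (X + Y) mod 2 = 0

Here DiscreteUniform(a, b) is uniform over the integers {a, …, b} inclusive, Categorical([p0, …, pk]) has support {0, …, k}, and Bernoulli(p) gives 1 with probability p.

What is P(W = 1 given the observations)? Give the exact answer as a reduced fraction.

Enumerate traces; 4 have nonzero weight after conditioning:
  (Z=2, Y=2, X=0, W=1) weight 1/24
  (Z=2, Y=3, X=1, W=1) weight 1/24
  (Z=3, Y=2, X=0, W=0) weight 1/16
  (Z=3, Y=3, X=1, W=0) weight 1/48
Group by W:
  weight(W=0) = 1/12
  weight(W=1) = 1/12
Total weight = 1/12 + 1/12 = 1/6
P(W=0 | obs) = 1/12 / 1/6 = 1/2
P(W=1 | obs) = 1/12 / 1/6 = 1/2

P(W = 1 | obs) = 1/2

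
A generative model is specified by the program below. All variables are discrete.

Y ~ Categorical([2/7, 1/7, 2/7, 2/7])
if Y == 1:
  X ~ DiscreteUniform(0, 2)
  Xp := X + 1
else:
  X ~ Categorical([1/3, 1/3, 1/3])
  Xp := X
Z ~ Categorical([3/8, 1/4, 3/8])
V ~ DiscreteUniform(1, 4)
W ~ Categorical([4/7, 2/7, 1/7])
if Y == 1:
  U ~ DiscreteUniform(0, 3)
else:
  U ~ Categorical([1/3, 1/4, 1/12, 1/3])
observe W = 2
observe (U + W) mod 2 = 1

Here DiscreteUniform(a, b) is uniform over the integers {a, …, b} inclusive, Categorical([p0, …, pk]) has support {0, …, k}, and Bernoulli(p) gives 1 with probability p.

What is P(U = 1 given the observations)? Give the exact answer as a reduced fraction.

Enumerate traces; 288 have nonzero weight after conditioning:
  (Y=0, X=0, Z=0, V=1, W=2, U=1) weight 1/3136
  (Y=0, X=0, Z=0, V=1, W=2, U=3) weight 1/2352
  (Y=0, X=0, Z=0, V=2, W=2, U=1) weight 1/3136
  (Y=0, X=0, Z=0, V=2, W=2, U=3) weight 1/2352
  (Y=0, X=0, Z=0, V=3, W=2, U=1) weight 1/3136
  (Y=0, X=0, Z=0, V=3, W=2, U=3) weight 1/2352
  (Y=0, X=0, Z=0, V=4, W=2, U=1) weight 1/3136
  (Y=0, X=0, Z=0, V=4, W=2, U=3) weight 1/2352
  … 280 more
Group by U:
  weight(U=1) = 1/28
  weight(U=3) = 9/196
Total weight = 1/28 + 9/196 = 4/49
P(U=1 | obs) = 1/28 / 4/49 = 7/16
P(U=3 | obs) = 9/196 / 4/49 = 9/16

P(U = 1 | obs) = 7/16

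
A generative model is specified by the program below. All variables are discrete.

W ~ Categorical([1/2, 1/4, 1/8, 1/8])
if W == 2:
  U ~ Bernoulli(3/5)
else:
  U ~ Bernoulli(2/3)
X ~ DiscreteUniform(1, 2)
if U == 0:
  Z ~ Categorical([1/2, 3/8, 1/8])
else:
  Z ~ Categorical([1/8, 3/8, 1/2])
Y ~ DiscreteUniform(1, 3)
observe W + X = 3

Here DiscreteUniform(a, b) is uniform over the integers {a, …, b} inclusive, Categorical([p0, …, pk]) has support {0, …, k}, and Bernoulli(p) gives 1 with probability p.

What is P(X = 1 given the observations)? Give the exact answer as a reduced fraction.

P(X = 1 | obs) = 1/3

Enumerate traces; 36 have nonzero weight after conditioning:
  (W=1, U=0, X=2, Z=0, Y=1) weight 1/144
  (W=1, U=0, X=2, Z=0, Y=2) weight 1/144
  (W=1, U=0, X=2, Z=0, Y=3) weight 1/144
  (W=1, U=0, X=2, Z=1, Y=1) weight 1/192
  (W=1, U=0, X=2, Z=1, Y=2) weight 1/192
  (W=1, U=0, X=2, Z=1, Y=3) weight 1/192
  (W=1, U=0, X=2, Z=2, Y=1) weight 1/576
  (W=1, U=0, X=2, Z=2, Y=2) weight 1/576
  (W=2, U=0, X=1, Z=0, Y=1) weight 1/240
  … 27 more
Group by X:
  weight(X=1) = 1/16
  weight(X=2) = 1/8
Total weight = 1/16 + 1/8 = 3/16
P(X=1 | obs) = 1/16 / 3/16 = 1/3
P(X=2 | obs) = 1/8 / 3/16 = 2/3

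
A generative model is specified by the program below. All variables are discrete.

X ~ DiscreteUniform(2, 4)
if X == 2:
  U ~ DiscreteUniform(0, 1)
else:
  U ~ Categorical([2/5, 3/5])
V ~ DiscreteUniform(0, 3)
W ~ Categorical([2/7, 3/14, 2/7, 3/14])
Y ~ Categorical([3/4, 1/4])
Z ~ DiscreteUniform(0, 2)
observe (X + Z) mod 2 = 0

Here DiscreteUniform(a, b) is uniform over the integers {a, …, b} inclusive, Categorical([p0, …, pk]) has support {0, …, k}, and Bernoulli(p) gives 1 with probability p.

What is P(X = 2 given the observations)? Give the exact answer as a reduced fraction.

Enumerate traces; 320 have nonzero weight after conditioning:
  (X=2, U=0, V=0, W=0, Y=0, Z=0) weight 1/336
  (X=2, U=0, V=0, W=0, Y=0, Z=2) weight 1/336
  (X=2, U=0, V=0, W=0, Y=1, Z=0) weight 1/1008
  (X=2, U=0, V=0, W=0, Y=1, Z=2) weight 1/1008
  (X=2, U=0, V=0, W=1, Y=0, Z=0) weight 1/448
  (X=2, U=0, V=0, W=1, Y=0, Z=2) weight 1/448
  (X=2, U=0, V=0, W=1, Y=1, Z=0) weight 1/1344
  (X=2, U=0, V=0, W=1, Y=1, Z=2) weight 1/1344
  (X=3, U=0, V=0, W=0, Y=0, Z=1) weight 1/420
  (X=4, U=0, V=0, W=0, Y=0, Z=0) weight 1/420
  … 310 more
Group by X:
  weight(X=2) = 2/9
  weight(X=3) = 1/9
  weight(X=4) = 2/9
Total weight = 2/9 + 1/9 + 2/9 = 5/9
P(X=2 | obs) = 2/9 / 5/9 = 2/5
P(X=3 | obs) = 1/9 / 5/9 = 1/5
P(X=4 | obs) = 2/9 / 5/9 = 2/5

P(X = 2 | obs) = 2/5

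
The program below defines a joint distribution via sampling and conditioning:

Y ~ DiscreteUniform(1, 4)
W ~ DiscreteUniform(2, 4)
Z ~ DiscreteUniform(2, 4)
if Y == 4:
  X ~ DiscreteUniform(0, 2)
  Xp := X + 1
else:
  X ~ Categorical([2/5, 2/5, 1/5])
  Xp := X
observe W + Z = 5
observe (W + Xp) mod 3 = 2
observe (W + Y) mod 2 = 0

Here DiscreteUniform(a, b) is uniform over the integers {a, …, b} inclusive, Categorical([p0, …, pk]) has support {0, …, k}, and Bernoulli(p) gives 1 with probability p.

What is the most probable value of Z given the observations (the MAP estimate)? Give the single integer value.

Enumerate traces; 4 have nonzero weight after conditioning:
  (Y=1, W=3, Z=2, X=2) weight 1/180
  (Y=2, W=2, Z=3, X=0) weight 1/90
  (Y=3, W=3, Z=2, X=2) weight 1/180
  (Y=4, W=2, Z=3, X=2) weight 1/108
Group by Z:
  weight(Z=2) = 1/90
  weight(Z=3) = 11/540
Total weight = 1/90 + 11/540 = 17/540
P(Z=2 | obs) = 1/90 / 17/540 = 6/17
P(Z=3 | obs) = 11/540 / 17/540 = 11/17
argmax = 3

argmax_v P(Z = v | obs) = 3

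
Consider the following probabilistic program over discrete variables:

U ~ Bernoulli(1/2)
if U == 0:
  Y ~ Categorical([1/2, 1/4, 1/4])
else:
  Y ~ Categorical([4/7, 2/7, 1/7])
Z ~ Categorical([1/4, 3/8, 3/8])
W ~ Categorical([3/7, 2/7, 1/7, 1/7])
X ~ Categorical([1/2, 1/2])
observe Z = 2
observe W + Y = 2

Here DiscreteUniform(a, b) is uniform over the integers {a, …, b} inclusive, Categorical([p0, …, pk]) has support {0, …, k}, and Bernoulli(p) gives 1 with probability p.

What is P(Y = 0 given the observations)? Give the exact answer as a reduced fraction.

Enumerate traces; 12 have nonzero weight after conditioning:
  (U=0, Y=0, Z=2, W=2, X=0) weight 3/448
  (U=0, Y=0, Z=2, W=2, X=1) weight 3/448
  (U=0, Y=1, Z=2, W=1, X=0) weight 3/448
  (U=0, Y=1, Z=2, W=1, X=1) weight 3/448
  (U=0, Y=2, Z=2, W=0, X=0) weight 9/896
  (U=0, Y=2, Z=2, W=0, X=1) weight 9/896
  (U=1, Y=0, Z=2, W=2, X=0) weight 3/392
  (U=1, Y=0, Z=2, W=2, X=1) weight 3/392
  … 4 more
Group by Y:
  weight(Y=0) = 45/1568
  weight(Y=1) = 45/1568
  weight(Y=2) = 99/3136
Total weight = 45/1568 + 45/1568 + 99/3136 = 279/3136
P(Y=0 | obs) = 45/1568 / 279/3136 = 10/31
P(Y=1 | obs) = 45/1568 / 279/3136 = 10/31
P(Y=2 | obs) = 99/3136 / 279/3136 = 11/31

P(Y = 0 | obs) = 10/31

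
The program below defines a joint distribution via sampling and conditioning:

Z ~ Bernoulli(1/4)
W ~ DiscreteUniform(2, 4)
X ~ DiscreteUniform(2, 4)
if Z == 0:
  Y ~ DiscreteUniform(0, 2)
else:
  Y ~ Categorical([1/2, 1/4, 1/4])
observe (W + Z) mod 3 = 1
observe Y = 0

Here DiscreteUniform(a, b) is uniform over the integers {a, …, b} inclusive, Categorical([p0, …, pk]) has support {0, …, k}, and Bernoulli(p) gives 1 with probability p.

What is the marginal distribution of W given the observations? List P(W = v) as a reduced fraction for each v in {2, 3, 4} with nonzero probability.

P(W=3) = 1/3, P(W=4) = 2/3

Enumerate traces; 6 have nonzero weight after conditioning:
  (Z=0, W=4, X=2, Y=0) weight 1/36
  (Z=0, W=4, X=3, Y=0) weight 1/36
  (Z=0, W=4, X=4, Y=0) weight 1/36
  (Z=1, W=3, X=2, Y=0) weight 1/72
  (Z=1, W=3, X=3, Y=0) weight 1/72
  (Z=1, W=3, X=4, Y=0) weight 1/72
Group by W:
  weight(W=3) = 1/24
  weight(W=4) = 1/12
Total weight = 1/24 + 1/12 = 1/8
P(W=3 | obs) = 1/24 / 1/8 = 1/3
P(W=4 | obs) = 1/12 / 1/8 = 2/3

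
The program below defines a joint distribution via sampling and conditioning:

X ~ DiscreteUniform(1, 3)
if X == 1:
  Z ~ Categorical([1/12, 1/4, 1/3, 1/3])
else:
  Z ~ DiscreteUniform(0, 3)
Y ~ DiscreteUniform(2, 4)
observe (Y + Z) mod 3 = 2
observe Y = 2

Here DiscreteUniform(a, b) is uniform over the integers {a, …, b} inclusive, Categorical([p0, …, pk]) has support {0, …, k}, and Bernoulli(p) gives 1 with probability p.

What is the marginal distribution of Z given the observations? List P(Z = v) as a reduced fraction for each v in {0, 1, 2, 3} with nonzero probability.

P(Z=0) = 7/17, P(Z=3) = 10/17

Enumerate traces; 6 have nonzero weight after conditioning:
  (X=1, Z=0, Y=2) weight 1/108
  (X=1, Z=3, Y=2) weight 1/27
  (X=2, Z=0, Y=2) weight 1/36
  (X=2, Z=3, Y=2) weight 1/36
  (X=3, Z=0, Y=2) weight 1/36
  (X=3, Z=3, Y=2) weight 1/36
Group by Z:
  weight(Z=0) = 7/108
  weight(Z=3) = 5/54
Total weight = 7/108 + 5/54 = 17/108
P(Z=0 | obs) = 7/108 / 17/108 = 7/17
P(Z=3 | obs) = 5/54 / 17/108 = 10/17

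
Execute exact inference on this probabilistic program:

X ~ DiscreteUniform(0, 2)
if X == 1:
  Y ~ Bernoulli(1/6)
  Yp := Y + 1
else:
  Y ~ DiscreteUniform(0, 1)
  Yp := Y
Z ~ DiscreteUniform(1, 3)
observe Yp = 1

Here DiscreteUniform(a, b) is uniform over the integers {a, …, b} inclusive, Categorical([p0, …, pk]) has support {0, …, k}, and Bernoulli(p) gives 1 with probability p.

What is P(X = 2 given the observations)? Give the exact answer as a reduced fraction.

P(X = 2 | obs) = 3/11

Enumerate traces; 9 have nonzero weight after conditioning:
  (X=0, Y=1, Z=1) weight 1/18
  (X=0, Y=1, Z=2) weight 1/18
  (X=0, Y=1, Z=3) weight 1/18
  (X=1, Y=0, Z=1) weight 5/54
  (X=1, Y=0, Z=2) weight 5/54
  (X=1, Y=0, Z=3) weight 5/54
  (X=2, Y=1, Z=1) weight 1/18
  (X=2, Y=1, Z=2) weight 1/18
  … 1 more
Group by X:
  weight(X=0) = 1/6
  weight(X=1) = 5/18
  weight(X=2) = 1/6
Total weight = 1/6 + 5/18 + 1/6 = 11/18
P(X=0 | obs) = 1/6 / 11/18 = 3/11
P(X=1 | obs) = 5/18 / 11/18 = 5/11
P(X=2 | obs) = 1/6 / 11/18 = 3/11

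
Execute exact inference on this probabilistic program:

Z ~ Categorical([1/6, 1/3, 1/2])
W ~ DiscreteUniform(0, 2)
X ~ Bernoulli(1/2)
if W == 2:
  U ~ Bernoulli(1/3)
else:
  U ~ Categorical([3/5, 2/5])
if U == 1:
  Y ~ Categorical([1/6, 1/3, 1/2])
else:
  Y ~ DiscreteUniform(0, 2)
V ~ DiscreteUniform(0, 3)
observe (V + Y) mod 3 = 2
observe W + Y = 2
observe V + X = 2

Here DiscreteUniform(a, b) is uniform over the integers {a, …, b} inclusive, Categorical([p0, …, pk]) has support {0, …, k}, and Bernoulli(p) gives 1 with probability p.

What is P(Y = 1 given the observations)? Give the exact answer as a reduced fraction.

Enumerate traces; 12 have nonzero weight after conditioning:
  (Z=0, W=1, X=1, U=0, Y=1, V=1) weight 1/720
  (Z=0, W=1, X=1, U=1, Y=1, V=1) weight 1/1080
  (Z=0, W=2, X=0, U=0, Y=0, V=2) weight 1/648
  (Z=0, W=2, X=0, U=1, Y=0, V=2) weight 1/2592
  (Z=1, W=1, X=1, U=0, Y=1, V=1) weight 1/360
  (Z=1, W=1, X=1, U=1, Y=1, V=1) weight 1/540
  (Z=1, W=2, X=0, U=0, Y=0, V=2) weight 1/324
  (Z=1, W=2, X=0, U=1, Y=0, V=2) weight 1/1296
  … 4 more
Group by Y:
  weight(Y=0) = 5/432
  weight(Y=1) = 1/72
Total weight = 5/432 + 1/72 = 11/432
P(Y=0 | obs) = 5/432 / 11/432 = 5/11
P(Y=1 | obs) = 1/72 / 11/432 = 6/11

P(Y = 1 | obs) = 6/11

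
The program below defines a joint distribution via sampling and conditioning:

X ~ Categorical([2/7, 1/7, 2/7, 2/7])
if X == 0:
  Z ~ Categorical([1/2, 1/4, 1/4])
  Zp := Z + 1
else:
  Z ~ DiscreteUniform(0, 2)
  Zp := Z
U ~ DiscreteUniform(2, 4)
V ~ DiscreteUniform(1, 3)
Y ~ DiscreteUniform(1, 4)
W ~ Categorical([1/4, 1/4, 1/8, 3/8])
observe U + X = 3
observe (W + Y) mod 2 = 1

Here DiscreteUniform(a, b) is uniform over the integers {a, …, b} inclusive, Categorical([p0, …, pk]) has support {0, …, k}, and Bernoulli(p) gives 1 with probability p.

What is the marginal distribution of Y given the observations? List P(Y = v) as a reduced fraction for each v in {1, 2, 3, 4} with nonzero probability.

Enumerate traces; 144 have nonzero weight after conditioning:
  (X=0, Z=0, U=3, V=1, Y=1, W=0) weight 1/1008
  (X=0, Z=0, U=3, V=1, Y=1, W=2) weight 1/2016
  (X=0, Z=0, U=3, V=1, Y=2, W=1) weight 1/1008
  (X=0, Z=0, U=3, V=1, Y=2, W=3) weight 1/672
  (X=0, Z=0, U=3, V=1, Y=3, W=0) weight 1/1008
  (X=0, Z=0, U=3, V=1, Y=3, W=2) weight 1/2016
  (X=0, Z=0, U=3, V=1, Y=4, W=1) weight 1/1008
  (X=0, Z=0, U=3, V=1, Y=4, W=3) weight 1/672
  … 136 more
Group by Y:
  weight(Y=1) = 3/224
  weight(Y=2) = 5/224
  weight(Y=3) = 3/224
  weight(Y=4) = 5/224
Total weight = 3/224 + 5/224 + 3/224 + 5/224 = 1/14
P(Y=1 | obs) = 3/224 / 1/14 = 3/16
P(Y=2 | obs) = 5/224 / 1/14 = 5/16
P(Y=3 | obs) = 3/224 / 1/14 = 3/16
P(Y=4 | obs) = 5/224 / 1/14 = 5/16

P(Y=1) = 3/16, P(Y=2) = 5/16, P(Y=3) = 3/16, P(Y=4) = 5/16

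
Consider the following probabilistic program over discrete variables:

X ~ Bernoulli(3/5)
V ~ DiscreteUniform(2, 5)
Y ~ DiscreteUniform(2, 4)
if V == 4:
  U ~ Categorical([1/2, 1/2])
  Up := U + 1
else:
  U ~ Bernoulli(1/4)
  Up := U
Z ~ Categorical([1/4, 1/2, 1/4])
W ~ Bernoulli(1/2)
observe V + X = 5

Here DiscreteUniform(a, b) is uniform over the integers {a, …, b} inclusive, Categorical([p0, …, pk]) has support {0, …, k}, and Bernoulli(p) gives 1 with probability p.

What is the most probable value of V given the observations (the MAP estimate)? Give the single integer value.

Enumerate traces; 72 have nonzero weight after conditioning:
  (X=0, V=5, Y=2, U=0, Z=0, W=0) weight 1/320
  (X=0, V=5, Y=2, U=0, Z=0, W=1) weight 1/320
  (X=0, V=5, Y=2, U=0, Z=1, W=0) weight 1/160
  (X=0, V=5, Y=2, U=0, Z=1, W=1) weight 1/160
  (X=0, V=5, Y=2, U=0, Z=2, W=0) weight 1/320
  (X=0, V=5, Y=2, U=0, Z=2, W=1) weight 1/320
  (X=0, V=5, Y=2, U=1, Z=0, W=0) weight 1/960
  (X=0, V=5, Y=2, U=1, Z=0, W=1) weight 1/960
  (X=1, V=4, Y=2, U=0, Z=0, W=0) weight 1/320
  … 63 more
Group by V:
  weight(V=4) = 3/20
  weight(V=5) = 1/10
Total weight = 3/20 + 1/10 = 1/4
P(V=4 | obs) = 3/20 / 1/4 = 3/5
P(V=5 | obs) = 1/10 / 1/4 = 2/5
argmax = 4

argmax_v P(V = v | obs) = 4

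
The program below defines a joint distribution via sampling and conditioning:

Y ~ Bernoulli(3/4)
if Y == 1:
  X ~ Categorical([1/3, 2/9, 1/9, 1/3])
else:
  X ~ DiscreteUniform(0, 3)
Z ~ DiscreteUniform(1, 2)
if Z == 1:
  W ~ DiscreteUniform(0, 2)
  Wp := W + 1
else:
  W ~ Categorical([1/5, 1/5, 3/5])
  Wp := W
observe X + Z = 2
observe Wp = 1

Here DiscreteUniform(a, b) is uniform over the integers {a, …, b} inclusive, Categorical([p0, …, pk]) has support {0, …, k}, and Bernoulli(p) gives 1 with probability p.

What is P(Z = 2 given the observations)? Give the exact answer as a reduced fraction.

Enumerate traces; 4 have nonzero weight after conditioning:
  (Y=0, X=0, Z=2, W=1) weight 1/160
  (Y=0, X=1, Z=1, W=0) weight 1/96
  (Y=1, X=0, Z=2, W=1) weight 1/40
  (Y=1, X=1, Z=1, W=0) weight 1/36
Group by Z:
  weight(Z=1) = 11/288
  weight(Z=2) = 1/32
Total weight = 11/288 + 1/32 = 5/72
P(Z=1 | obs) = 11/288 / 5/72 = 11/20
P(Z=2 | obs) = 1/32 / 5/72 = 9/20

P(Z = 2 | obs) = 9/20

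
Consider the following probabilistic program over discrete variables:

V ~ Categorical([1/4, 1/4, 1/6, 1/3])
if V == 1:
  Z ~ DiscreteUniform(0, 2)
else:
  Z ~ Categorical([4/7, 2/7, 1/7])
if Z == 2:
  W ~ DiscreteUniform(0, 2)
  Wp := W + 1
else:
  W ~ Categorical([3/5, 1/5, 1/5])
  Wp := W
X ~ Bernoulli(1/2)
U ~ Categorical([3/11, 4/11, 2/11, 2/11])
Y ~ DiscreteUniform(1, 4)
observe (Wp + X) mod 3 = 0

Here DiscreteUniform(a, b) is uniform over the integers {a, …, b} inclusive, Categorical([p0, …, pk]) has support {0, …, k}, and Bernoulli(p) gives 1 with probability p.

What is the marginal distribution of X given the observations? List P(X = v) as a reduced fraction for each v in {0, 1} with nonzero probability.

Enumerate traces; 384 have nonzero weight after conditioning:
  (V=0, Z=0, W=0, X=0, U=0, Y=1) weight 9/3080
  (V=0, Z=0, W=0, X=0, U=0, Y=2) weight 9/3080
  (V=0, Z=0, W=0, X=0, U=0, Y=3) weight 9/3080
  (V=0, Z=0, W=0, X=0, U=0, Y=4) weight 9/3080
  (V=0, Z=0, W=0, X=0, U=1, Y=1) weight 3/770
  (V=0, Z=0, W=0, X=0, U=1, Y=2) weight 3/770
  (V=0, Z=0, W=0, X=0, U=1, Y=3) weight 3/770
  (V=0, Z=0, W=0, X=0, U=1, Y=4) weight 3/770
  (V=0, Z=0, W=2, X=1, U=0, Y=1) weight 3/3080
  … 375 more
Group by X:
  weight(X=0) = 173/630
  weight(X=1) = 71/630
Total weight = 173/630 + 71/630 = 122/315
P(X=0 | obs) = 173/630 / 122/315 = 173/244
P(X=1 | obs) = 71/630 / 122/315 = 71/244

P(X=0) = 173/244, P(X=1) = 71/244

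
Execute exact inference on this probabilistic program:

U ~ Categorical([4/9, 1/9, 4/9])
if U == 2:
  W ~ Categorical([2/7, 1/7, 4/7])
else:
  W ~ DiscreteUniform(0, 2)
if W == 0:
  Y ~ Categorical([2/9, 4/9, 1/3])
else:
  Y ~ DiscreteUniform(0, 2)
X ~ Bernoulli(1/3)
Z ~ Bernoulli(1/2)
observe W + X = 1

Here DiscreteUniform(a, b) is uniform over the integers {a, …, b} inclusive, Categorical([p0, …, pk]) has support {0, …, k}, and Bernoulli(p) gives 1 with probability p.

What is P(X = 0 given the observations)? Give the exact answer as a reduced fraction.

P(X = 0 | obs) = 94/153

Enumerate traces; 36 have nonzero weight after conditioning:
  (U=0, W=0, Y=0, X=1, Z=0) weight 4/729
  (U=0, W=0, Y=0, X=1, Z=1) weight 4/729
  (U=0, W=0, Y=1, X=1, Z=0) weight 8/729
  (U=0, W=0, Y=1, X=1, Z=1) weight 8/729
  (U=0, W=0, Y=2, X=1, Z=0) weight 2/243
  (U=0, W=0, Y=2, X=1, Z=1) weight 2/243
  (U=0, W=1, Y=0, X=0, Z=0) weight 4/243
  (U=0, W=1, Y=0, X=0, Z=1) weight 4/243
  … 28 more
Group by X:
  weight(X=0) = 94/567
  weight(X=1) = 59/567
Total weight = 94/567 + 59/567 = 17/63
P(X=0 | obs) = 94/567 / 17/63 = 94/153
P(X=1 | obs) = 59/567 / 17/63 = 59/153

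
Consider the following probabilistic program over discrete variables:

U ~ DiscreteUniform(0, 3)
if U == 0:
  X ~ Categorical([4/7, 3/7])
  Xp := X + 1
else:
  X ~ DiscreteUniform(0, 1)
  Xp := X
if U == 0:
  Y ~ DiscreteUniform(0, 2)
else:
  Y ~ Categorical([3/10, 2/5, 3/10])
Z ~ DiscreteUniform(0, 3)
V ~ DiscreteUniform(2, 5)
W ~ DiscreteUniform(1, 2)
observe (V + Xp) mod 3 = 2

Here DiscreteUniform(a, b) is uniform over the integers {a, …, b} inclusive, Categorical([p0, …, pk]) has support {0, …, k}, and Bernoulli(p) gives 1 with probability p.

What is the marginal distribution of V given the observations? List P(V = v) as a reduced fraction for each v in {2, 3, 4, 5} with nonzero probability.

Enumerate traces; 264 have nonzero weight after conditioning:
  (U=0, X=0, Y=0, Z=0, V=4, W=1) weight 1/672
  (U=0, X=0, Y=0, Z=0, V=4, W=2) weight 1/672
  (U=0, X=0, Y=0, Z=1, V=4, W=1) weight 1/672
  (U=0, X=0, Y=0, Z=1, V=4, W=2) weight 1/672
  (U=0, X=0, Y=0, Z=2, V=4, W=1) weight 1/672
  (U=0, X=0, Y=0, Z=2, V=4, W=2) weight 1/672
  (U=0, X=0, Y=0, Z=3, V=4, W=1) weight 1/672
  (U=0, X=0, Y=0, Z=3, V=4, W=2) weight 1/672
  (U=0, X=1, Y=0, Z=0, V=3, W=1) weight 1/896
  (U=1, X=0, Y=0, Z=0, V=2, W=1) weight 3/2560
  … 254 more
Group by V:
  weight(V=2) = 3/32
  weight(V=3) = 3/112
  weight(V=4) = 29/224
  weight(V=5) = 3/32
Total weight = 3/32 + 3/112 + 29/224 + 3/32 = 11/32
P(V=2 | obs) = 3/32 / 11/32 = 3/11
P(V=3 | obs) = 3/112 / 11/32 = 6/77
P(V=4 | obs) = 29/224 / 11/32 = 29/77
P(V=5 | obs) = 3/32 / 11/32 = 3/11

P(V=2) = 3/11, P(V=3) = 6/77, P(V=4) = 29/77, P(V=5) = 3/11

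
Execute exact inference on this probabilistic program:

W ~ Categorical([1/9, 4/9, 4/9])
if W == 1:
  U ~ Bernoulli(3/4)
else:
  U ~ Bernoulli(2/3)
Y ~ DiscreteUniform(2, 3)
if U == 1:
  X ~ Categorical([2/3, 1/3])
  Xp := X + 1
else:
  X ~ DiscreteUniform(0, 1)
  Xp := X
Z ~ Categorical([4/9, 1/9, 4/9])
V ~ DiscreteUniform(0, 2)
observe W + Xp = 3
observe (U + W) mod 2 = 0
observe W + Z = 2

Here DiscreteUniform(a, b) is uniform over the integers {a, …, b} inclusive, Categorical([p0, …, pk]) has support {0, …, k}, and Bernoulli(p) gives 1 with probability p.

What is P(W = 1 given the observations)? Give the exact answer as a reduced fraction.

P(W = 1 | obs) = 3/11

Enumerate traces; 12 have nonzero weight after conditioning:
  (W=1, U=1, Y=2, X=1, Z=1, V=0) weight 1/486
  (W=1, U=1, Y=2, X=1, Z=1, V=1) weight 1/486
  (W=1, U=1, Y=2, X=1, Z=1, V=2) weight 1/486
  (W=1, U=1, Y=3, X=1, Z=1, V=0) weight 1/486
  (W=1, U=1, Y=3, X=1, Z=1, V=1) weight 1/486
  (W=1, U=1, Y=3, X=1, Z=1, V=2) weight 1/486
  (W=2, U=0, Y=2, X=1, Z=0, V=0) weight 4/729
  (W=2, U=0, Y=2, X=1, Z=0, V=1) weight 4/729
  … 4 more
Group by W:
  weight(W=1) = 1/81
  weight(W=2) = 8/243
Total weight = 1/81 + 8/243 = 11/243
P(W=1 | obs) = 1/81 / 11/243 = 3/11
P(W=2 | obs) = 8/243 / 11/243 = 8/11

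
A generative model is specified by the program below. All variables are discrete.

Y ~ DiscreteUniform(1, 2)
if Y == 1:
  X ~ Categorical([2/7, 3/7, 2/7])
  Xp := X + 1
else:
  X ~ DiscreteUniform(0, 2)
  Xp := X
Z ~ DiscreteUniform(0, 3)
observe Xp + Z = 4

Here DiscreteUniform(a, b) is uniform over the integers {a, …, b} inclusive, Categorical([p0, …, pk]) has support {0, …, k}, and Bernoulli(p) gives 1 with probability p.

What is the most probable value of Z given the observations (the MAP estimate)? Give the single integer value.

argmax_v P(Z = v | obs) = 2

Enumerate traces; 5 have nonzero weight after conditioning:
  (Y=1, X=0, Z=3) weight 1/28
  (Y=1, X=1, Z=2) weight 3/56
  (Y=1, X=2, Z=1) weight 1/28
  (Y=2, X=1, Z=3) weight 1/24
  (Y=2, X=2, Z=2) weight 1/24
Group by Z:
  weight(Z=1) = 1/28
  weight(Z=2) = 2/21
  weight(Z=3) = 13/168
Total weight = 1/28 + 2/21 + 13/168 = 5/24
P(Z=1 | obs) = 1/28 / 5/24 = 6/35
P(Z=2 | obs) = 2/21 / 5/24 = 16/35
P(Z=3 | obs) = 13/168 / 5/24 = 13/35
argmax = 2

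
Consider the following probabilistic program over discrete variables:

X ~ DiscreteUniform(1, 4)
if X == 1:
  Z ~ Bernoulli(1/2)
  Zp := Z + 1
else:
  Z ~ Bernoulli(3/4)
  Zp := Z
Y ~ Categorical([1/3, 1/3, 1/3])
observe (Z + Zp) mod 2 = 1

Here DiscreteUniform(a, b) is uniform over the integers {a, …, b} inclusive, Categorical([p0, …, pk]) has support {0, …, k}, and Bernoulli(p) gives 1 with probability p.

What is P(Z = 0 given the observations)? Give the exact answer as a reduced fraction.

P(Z = 0 | obs) = 1/2

Enumerate traces; 6 have nonzero weight after conditioning:
  (X=1, Z=0, Y=0) weight 1/24
  (X=1, Z=0, Y=1) weight 1/24
  (X=1, Z=0, Y=2) weight 1/24
  (X=1, Z=1, Y=0) weight 1/24
  (X=1, Z=1, Y=1) weight 1/24
  (X=1, Z=1, Y=2) weight 1/24
Group by Z:
  weight(Z=0) = 1/8
  weight(Z=1) = 1/8
Total weight = 1/8 + 1/8 = 1/4
P(Z=0 | obs) = 1/8 / 1/4 = 1/2
P(Z=1 | obs) = 1/8 / 1/4 = 1/2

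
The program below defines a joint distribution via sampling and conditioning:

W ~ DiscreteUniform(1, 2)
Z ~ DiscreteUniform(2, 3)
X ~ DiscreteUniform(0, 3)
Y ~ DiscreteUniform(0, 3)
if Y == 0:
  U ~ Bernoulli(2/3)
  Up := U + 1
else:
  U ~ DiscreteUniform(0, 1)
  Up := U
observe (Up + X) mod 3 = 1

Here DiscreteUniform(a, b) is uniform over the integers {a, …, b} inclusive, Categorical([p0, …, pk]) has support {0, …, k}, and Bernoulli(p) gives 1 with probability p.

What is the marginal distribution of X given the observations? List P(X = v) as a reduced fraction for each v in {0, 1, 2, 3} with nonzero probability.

P(X=0) = 11/35, P(X=1) = 9/35, P(X=2) = 4/35, P(X=3) = 11/35

Enumerate traces; 48 have nonzero weight after conditioning:
  (W=1, Z=2, X=0, Y=0, U=0) weight 1/192
  (W=1, Z=2, X=0, Y=1, U=1) weight 1/128
  (W=1, Z=2, X=0, Y=2, U=1) weight 1/128
  (W=1, Z=2, X=0, Y=3, U=1) weight 1/128
  (W=1, Z=2, X=1, Y=1, U=0) weight 1/128
  (W=1, Z=2, X=1, Y=2, U=0) weight 1/128
  (W=1, Z=2, X=1, Y=3, U=0) weight 1/128
  (W=1, Z=2, X=2, Y=0, U=1) weight 1/96
  (W=1, Z=2, X=3, Y=0, U=0) weight 1/192
  … 39 more
Group by X:
  weight(X=0) = 11/96
  weight(X=1) = 3/32
  weight(X=2) = 1/24
  weight(X=3) = 11/96
Total weight = 11/96 + 3/32 + 1/24 + 11/96 = 35/96
P(X=0 | obs) = 11/96 / 35/96 = 11/35
P(X=1 | obs) = 3/32 / 35/96 = 9/35
P(X=2 | obs) = 1/24 / 35/96 = 4/35
P(X=3 | obs) = 11/96 / 35/96 = 11/35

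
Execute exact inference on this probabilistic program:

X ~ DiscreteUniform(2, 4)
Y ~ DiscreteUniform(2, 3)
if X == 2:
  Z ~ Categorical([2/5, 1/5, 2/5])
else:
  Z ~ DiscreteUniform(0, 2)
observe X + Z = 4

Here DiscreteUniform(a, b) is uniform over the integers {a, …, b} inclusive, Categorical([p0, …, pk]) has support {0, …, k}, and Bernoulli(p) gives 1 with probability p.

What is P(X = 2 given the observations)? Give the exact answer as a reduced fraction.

P(X = 2 | obs) = 3/8

Enumerate traces; 6 have nonzero weight after conditioning:
  (X=2, Y=2, Z=2) weight 1/15
  (X=2, Y=3, Z=2) weight 1/15
  (X=3, Y=2, Z=1) weight 1/18
  (X=3, Y=3, Z=1) weight 1/18
  (X=4, Y=2, Z=0) weight 1/18
  (X=4, Y=3, Z=0) weight 1/18
Group by X:
  weight(X=2) = 2/15
  weight(X=3) = 1/9
  weight(X=4) = 1/9
Total weight = 2/15 + 1/9 + 1/9 = 16/45
P(X=2 | obs) = 2/15 / 16/45 = 3/8
P(X=3 | obs) = 1/9 / 16/45 = 5/16
P(X=4 | obs) = 1/9 / 16/45 = 5/16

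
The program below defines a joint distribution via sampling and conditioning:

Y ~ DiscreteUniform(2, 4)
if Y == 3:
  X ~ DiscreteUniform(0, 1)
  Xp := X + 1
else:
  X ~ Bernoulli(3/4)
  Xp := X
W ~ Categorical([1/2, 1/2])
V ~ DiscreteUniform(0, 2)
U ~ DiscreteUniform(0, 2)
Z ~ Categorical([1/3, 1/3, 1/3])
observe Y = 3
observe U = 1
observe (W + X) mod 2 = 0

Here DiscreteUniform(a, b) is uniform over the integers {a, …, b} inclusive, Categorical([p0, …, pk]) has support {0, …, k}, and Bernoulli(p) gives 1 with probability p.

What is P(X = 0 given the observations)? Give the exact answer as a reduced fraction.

P(X = 0 | obs) = 1/2

Enumerate traces; 18 have nonzero weight after conditioning:
  (Y=3, X=0, W=0, V=0, U=1, Z=0) weight 1/324
  (Y=3, X=0, W=0, V=0, U=1, Z=1) weight 1/324
  (Y=3, X=0, W=0, V=0, U=1, Z=2) weight 1/324
  (Y=3, X=0, W=0, V=1, U=1, Z=0) weight 1/324
  (Y=3, X=0, W=0, V=1, U=1, Z=1) weight 1/324
  (Y=3, X=0, W=0, V=1, U=1, Z=2) weight 1/324
  (Y=3, X=0, W=0, V=2, U=1, Z=0) weight 1/324
  (Y=3, X=0, W=0, V=2, U=1, Z=1) weight 1/324
  (Y=3, X=1, W=1, V=0, U=1, Z=0) weight 1/324
  … 9 more
Group by X:
  weight(X=0) = 1/36
  weight(X=1) = 1/36
Total weight = 1/36 + 1/36 = 1/18
P(X=0 | obs) = 1/36 / 1/18 = 1/2
P(X=1 | obs) = 1/36 / 1/18 = 1/2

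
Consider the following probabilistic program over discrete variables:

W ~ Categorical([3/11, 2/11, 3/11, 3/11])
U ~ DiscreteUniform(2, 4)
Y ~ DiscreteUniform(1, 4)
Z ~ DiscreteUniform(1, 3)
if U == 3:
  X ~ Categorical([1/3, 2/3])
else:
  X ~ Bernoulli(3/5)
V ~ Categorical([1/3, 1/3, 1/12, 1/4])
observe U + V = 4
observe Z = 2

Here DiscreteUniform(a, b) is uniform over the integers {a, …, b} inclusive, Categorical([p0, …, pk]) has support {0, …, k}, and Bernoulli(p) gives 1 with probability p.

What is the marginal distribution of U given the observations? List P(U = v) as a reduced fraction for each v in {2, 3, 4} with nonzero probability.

Enumerate traces; 96 have nonzero weight after conditioning:
  (W=0, U=2, Y=1, Z=2, X=0, V=2) weight 1/3960
  (W=0, U=2, Y=1, Z=2, X=1, V=2) weight 1/2640
  (W=0, U=2, Y=2, Z=2, X=0, V=2) weight 1/3960
  (W=0, U=2, Y=2, Z=2, X=1, V=2) weight 1/2640
  (W=0, U=2, Y=3, Z=2, X=0, V=2) weight 1/3960
  (W=0, U=2, Y=3, Z=2, X=1, V=2) weight 1/2640
  (W=0, U=2, Y=4, Z=2, X=0, V=2) weight 1/3960
  (W=0, U=2, Y=4, Z=2, X=1, V=2) weight 1/2640
  (W=0, U=3, Y=1, Z=2, X=0, V=1) weight 1/1188
  (W=0, U=4, Y=1, Z=2, X=0, V=0) weight 1/990
  … 86 more
Group by U:
  weight(U=2) = 1/108
  weight(U=3) = 1/27
  weight(U=4) = 1/27
Total weight = 1/108 + 1/27 + 1/27 = 1/12
P(U=2 | obs) = 1/108 / 1/12 = 1/9
P(U=3 | obs) = 1/27 / 1/12 = 4/9
P(U=4 | obs) = 1/27 / 1/12 = 4/9

P(U=2) = 1/9, P(U=3) = 4/9, P(U=4) = 4/9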